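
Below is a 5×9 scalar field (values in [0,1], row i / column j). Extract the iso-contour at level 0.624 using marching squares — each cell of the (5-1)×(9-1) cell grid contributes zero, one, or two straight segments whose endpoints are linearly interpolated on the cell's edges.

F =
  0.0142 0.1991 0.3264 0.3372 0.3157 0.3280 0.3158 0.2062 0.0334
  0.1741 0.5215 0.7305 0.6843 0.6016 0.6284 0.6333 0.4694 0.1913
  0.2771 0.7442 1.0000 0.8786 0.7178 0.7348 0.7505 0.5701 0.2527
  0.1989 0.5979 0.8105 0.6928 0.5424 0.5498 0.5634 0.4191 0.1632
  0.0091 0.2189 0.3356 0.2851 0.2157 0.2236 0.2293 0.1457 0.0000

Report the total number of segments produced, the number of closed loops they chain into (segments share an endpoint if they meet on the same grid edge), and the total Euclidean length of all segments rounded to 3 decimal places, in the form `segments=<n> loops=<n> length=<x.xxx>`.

segments=20 loops=1 length=14.451

cell (0,1): code 0100 → (0.736,2.000)–(1.000,1.490)
cell (0,2): code 1100 → (0.826,3.000)–(0.736,2.000)
cell (0,3): code 1000 → (1.000,3.729)–(0.826,3.000)
cell (0,4): code 0100 → (0.985,5.000)–(1.000,4.836)
cell (0,5): code 1100 → (0.971,6.000)–(0.985,5.000)
cell (0,6): code 1000 → (1.000,6.057)–(0.971,6.000)
cell (1,0): code 0100 → (1.460,1.000)–(2.000,0.743)
cell (1,1): code 1110 → (1.000,1.490)–(1.460,1.000)
cell (1,3): code 1101 → (1.193,4.000)–(1.000,3.729)
cell (1,4): code 1110 → (1.000,4.836)–(1.193,4.000)
cell (1,6): code 1001 → (2.000,6.701)–(1.000,6.057)
cell (2,0): code 0010 → (2.000,0.743)–(2.822,1.000)
cell (2,1): code 0111 → (2.822,1.000)–(3.000,1.123)
cell (2,3): code 1011 → (3.000,3.457)–(2.535,4.000)
cell (2,4): code 0011 → (2.535,4.000)–(2.599,5.000)
cell (2,5): code 0011 → (2.599,5.000)–(2.676,6.000)
cell (2,6): code 0001 → (2.676,6.000)–(2.000,6.701)
cell (3,1): code 0010 → (3.000,1.123)–(3.393,2.000)
cell (3,2): code 0011 → (3.393,2.000)–(3.169,3.000)
cell (3,3): code 0001 → (3.169,3.000)–(3.000,3.457)
total: 20 segments, chained into 1 closed loop(s), length Σ = 14.451292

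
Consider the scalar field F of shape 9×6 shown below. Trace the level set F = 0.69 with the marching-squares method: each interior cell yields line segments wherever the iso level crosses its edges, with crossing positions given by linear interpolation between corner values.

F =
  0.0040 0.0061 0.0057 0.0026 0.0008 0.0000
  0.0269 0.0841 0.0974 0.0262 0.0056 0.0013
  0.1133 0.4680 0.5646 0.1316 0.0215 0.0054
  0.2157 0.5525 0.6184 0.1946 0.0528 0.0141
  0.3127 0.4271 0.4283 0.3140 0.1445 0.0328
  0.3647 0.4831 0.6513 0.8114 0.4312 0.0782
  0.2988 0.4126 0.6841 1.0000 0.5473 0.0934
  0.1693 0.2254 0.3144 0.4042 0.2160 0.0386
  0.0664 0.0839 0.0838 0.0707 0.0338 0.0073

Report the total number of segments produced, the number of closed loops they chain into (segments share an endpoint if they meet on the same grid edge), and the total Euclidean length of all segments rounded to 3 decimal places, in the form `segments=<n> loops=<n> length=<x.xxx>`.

cell (4,2): code 0100 → (4.756,3.000)–(5.000,2.242)
cell (4,3): code 1000 → (5.000,3.319)–(4.756,3.000)
cell (5,2): code 0110 → (5.000,2.242)–(6.000,2.019)
cell (5,3): code 1001 → (6.000,3.685)–(5.000,3.319)
cell (6,2): code 0010 → (6.000,2.019)–(6.520,3.000)
cell (6,3): code 0001 → (6.520,3.000)–(6.000,3.685)
total: 6 segments, chained into 1 closed loop(s), length Σ = 5.258511

segments=6 loops=1 length=5.259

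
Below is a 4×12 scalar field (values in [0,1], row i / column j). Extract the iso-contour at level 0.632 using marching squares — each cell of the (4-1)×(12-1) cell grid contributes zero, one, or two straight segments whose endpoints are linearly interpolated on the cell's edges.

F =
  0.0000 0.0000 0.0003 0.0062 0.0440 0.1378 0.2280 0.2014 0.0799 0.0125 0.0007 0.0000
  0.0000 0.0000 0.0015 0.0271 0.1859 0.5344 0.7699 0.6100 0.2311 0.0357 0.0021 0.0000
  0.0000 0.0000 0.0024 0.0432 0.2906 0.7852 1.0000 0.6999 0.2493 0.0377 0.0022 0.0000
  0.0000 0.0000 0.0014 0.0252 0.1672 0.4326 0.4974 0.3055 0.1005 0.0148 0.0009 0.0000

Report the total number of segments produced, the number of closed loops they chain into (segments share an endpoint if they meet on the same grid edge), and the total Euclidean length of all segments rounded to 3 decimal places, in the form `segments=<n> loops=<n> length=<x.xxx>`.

cell (0,5): code 0100 → (0.746,6.000)–(1.000,5.414)
cell (0,6): code 1000 → (1.000,6.862)–(0.746,6.000)
cell (1,4): code 0100 → (1.389,5.000)–(2.000,4.690)
cell (1,5): code 1110 → (1.000,5.414)–(1.389,5.000)
cell (1,6): code 1101 → (1.245,7.000)–(1.000,6.862)
cell (1,7): code 1000 → (2.000,7.151)–(1.245,7.000)
cell (2,4): code 0010 → (2.000,4.690)–(2.434,5.000)
cell (2,5): code 0011 → (2.434,5.000)–(2.732,6.000)
cell (2,6): code 0011 → (2.732,6.000)–(2.172,7.000)
cell (2,7): code 0001 → (2.172,7.000)–(2.000,7.151)
total: 10 segments, chained into 1 closed loop(s), length Σ = 6.793848

segments=10 loops=1 length=6.794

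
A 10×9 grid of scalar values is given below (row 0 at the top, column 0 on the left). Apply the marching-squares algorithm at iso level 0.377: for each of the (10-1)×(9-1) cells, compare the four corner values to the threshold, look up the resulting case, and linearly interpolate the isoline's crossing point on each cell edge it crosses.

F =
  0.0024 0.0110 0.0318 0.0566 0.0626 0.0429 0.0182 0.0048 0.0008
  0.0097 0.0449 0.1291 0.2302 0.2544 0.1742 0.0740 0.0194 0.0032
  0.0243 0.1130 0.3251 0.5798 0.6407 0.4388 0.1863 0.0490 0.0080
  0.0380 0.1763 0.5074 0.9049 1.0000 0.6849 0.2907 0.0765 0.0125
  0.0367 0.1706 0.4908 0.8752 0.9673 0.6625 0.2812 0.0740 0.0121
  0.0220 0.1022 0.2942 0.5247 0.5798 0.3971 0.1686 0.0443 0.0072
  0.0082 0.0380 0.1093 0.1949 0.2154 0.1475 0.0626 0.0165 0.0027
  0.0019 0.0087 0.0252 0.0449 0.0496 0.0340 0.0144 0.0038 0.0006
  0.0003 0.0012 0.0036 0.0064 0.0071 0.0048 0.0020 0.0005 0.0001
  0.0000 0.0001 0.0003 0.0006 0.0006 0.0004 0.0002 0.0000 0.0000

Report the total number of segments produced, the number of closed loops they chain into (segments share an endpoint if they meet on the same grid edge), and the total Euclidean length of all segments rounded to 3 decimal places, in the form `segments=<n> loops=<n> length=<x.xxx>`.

segments=16 loops=1 length=13.173

cell (1,2): code 0100 → (1.420,3.000)–(2.000,2.204)
cell (1,3): code 1100 → (1.317,4.000)–(1.420,3.000)
cell (1,4): code 1100 → (1.766,5.000)–(1.317,4.000)
cell (1,5): code 1000 → (2.000,5.245)–(1.766,5.000)
cell (2,1): code 0100 → (2.285,2.000)–(3.000,1.606)
cell (2,2): code 1110 → (2.000,2.204)–(2.285,2.000)
cell (2,5): code 1001 → (3.000,5.781)–(2.000,5.245)
cell (3,1): code 0110 → (3.000,1.606)–(4.000,1.645)
cell (3,5): code 1001 → (4.000,5.749)–(3.000,5.781)
cell (4,1): code 0010 → (4.000,1.645)–(4.579,2.000)
cell (4,2): code 0111 → (4.579,2.000)–(5.000,2.359)
cell (4,5): code 1001 → (5.000,5.088)–(4.000,5.749)
cell (5,2): code 0010 → (5.000,2.359)–(5.448,3.000)
cell (5,3): code 0011 → (5.448,3.000)–(5.557,4.000)
cell (5,4): code 0011 → (5.557,4.000)–(5.081,5.000)
cell (5,5): code 0001 → (5.081,5.000)–(5.000,5.088)
total: 16 segments, chained into 1 closed loop(s), length Σ = 13.173378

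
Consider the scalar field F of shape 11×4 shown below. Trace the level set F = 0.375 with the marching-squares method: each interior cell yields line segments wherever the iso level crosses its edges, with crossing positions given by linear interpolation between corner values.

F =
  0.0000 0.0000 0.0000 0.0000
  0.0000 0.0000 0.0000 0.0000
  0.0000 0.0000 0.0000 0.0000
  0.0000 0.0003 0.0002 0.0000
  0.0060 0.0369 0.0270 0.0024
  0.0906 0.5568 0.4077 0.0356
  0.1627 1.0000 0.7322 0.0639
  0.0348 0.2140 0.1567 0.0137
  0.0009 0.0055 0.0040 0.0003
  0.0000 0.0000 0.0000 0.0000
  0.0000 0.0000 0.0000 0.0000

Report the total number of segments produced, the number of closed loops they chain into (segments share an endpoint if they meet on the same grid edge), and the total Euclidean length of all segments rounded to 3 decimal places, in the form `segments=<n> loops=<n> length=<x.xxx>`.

cell (4,0): code 0100 → (4.650,1.000)–(5.000,0.610)
cell (4,1): code 1100 → (4.914,2.000)–(4.650,1.000)
cell (4,2): code 1000 → (5.000,2.088)–(4.914,2.000)
cell (5,0): code 0110 → (5.000,0.610)–(6.000,0.254)
cell (5,2): code 1001 → (6.000,2.534)–(5.000,2.088)
cell (6,0): code 0010 → (6.000,0.254)–(6.795,1.000)
cell (6,1): code 0011 → (6.795,1.000)–(6.621,2.000)
cell (6,2): code 0001 → (6.621,2.000)–(6.000,2.534)
total: 8 segments, chained into 1 closed loop(s), length Σ = 6.762550

segments=8 loops=1 length=6.763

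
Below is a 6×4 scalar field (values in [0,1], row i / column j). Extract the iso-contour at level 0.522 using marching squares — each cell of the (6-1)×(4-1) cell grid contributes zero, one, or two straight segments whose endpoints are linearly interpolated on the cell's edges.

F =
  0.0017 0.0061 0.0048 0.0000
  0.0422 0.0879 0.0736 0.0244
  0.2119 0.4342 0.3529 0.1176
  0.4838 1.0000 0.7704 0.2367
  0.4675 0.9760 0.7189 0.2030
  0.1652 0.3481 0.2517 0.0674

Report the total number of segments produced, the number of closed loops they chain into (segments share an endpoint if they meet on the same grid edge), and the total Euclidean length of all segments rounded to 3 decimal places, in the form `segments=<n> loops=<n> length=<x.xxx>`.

cell (2,0): code 0100 → (2.155,1.000)–(3.000,0.074)
cell (2,1): code 1100 → (2.405,2.000)–(2.155,1.000)
cell (2,2): code 1000 → (3.000,2.465)–(2.405,2.000)
cell (3,0): code 0110 → (3.000,0.074)–(4.000,0.107)
cell (3,2): code 1001 → (4.000,2.382)–(3.000,2.465)
cell (4,0): code 0010 → (4.000,0.107)–(4.723,1.000)
cell (4,1): code 0011 → (4.723,1.000)–(4.421,2.000)
cell (4,2): code 0001 → (4.421,2.000)–(4.000,2.382)
total: 8 segments, chained into 1 closed loop(s), length Σ = 7.805608

segments=8 loops=1 length=7.806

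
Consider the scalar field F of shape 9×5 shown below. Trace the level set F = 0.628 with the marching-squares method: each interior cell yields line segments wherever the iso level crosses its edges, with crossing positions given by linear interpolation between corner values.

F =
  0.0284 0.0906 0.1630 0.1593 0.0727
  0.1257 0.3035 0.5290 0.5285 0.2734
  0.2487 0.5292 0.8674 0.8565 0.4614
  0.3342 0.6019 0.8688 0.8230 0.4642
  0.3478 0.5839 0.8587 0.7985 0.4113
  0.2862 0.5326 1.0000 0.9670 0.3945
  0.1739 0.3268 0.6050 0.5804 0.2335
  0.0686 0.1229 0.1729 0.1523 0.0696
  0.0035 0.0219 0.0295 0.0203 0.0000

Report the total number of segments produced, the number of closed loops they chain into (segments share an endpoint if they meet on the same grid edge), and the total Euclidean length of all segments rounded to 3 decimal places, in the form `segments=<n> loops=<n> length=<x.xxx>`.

cell (1,1): code 0100 → (1.293,2.000)–(2.000,1.292)
cell (1,2): code 1100 → (1.303,3.000)–(1.293,2.000)
cell (1,3): code 1000 → (2.000,3.578)–(1.303,3.000)
cell (2,1): code 0110 → (2.000,1.292)–(3.000,1.098)
cell (2,3): code 1001 → (3.000,3.543)–(2.000,3.578)
cell (3,1): code 0110 → (3.000,1.098)–(4.000,1.160)
cell (3,3): code 1001 → (4.000,3.440)–(3.000,3.543)
cell (4,1): code 0110 → (4.000,1.160)–(5.000,1.204)
cell (4,3): code 1001 → (5.000,3.592)–(4.000,3.440)
cell (5,1): code 0010 → (5.000,1.204)–(5.942,2.000)
cell (5,2): code 0011 → (5.942,2.000)–(5.877,3.000)
cell (5,3): code 0001 → (5.877,3.000)–(5.000,3.592)
total: 12 segments, chained into 1 closed loop(s), length Σ = 12.238471

segments=12 loops=1 length=12.238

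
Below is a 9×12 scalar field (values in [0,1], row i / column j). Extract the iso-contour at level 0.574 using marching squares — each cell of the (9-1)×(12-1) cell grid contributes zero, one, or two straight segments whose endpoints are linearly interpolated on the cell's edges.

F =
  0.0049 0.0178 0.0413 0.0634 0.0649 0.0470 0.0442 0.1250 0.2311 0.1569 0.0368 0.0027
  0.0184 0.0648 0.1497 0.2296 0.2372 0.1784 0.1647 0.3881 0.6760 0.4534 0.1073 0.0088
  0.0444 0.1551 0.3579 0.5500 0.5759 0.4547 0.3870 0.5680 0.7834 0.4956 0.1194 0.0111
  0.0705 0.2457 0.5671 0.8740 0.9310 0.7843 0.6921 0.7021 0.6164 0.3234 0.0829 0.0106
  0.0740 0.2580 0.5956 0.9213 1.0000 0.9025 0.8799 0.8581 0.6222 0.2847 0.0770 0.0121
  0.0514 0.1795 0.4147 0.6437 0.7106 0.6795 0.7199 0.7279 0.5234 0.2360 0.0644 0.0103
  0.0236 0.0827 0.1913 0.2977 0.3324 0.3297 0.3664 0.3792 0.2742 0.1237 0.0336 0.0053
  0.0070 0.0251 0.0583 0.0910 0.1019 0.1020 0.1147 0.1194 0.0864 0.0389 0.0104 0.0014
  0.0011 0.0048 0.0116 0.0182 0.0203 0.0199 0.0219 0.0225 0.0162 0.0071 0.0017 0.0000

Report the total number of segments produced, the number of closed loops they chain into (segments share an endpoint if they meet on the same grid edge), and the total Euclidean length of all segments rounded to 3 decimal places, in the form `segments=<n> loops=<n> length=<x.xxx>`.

cell (0,7): code 0100 → (0.771,8.000)–(1.000,7.646)
cell (0,8): code 1000 → (1.000,8.458)–(0.771,8.000)
cell (1,3): code 0100 → (1.994,4.000)–(2.000,3.927)
cell (1,4): code 1000 → (2.000,4.016)–(1.994,4.000)
cell (1,7): code 0110 → (1.000,7.646)–(2.000,7.028)
cell (1,8): code 1001 → (2.000,8.728)–(1.000,8.458)
cell (2,2): code 0100 → (2.074,3.000)–(3.000,2.022)
cell (2,3): code 1110 → (2.000,3.927)–(2.074,3.000)
cell (2,4): code 1101 → (2.362,5.000)–(2.000,4.016)
cell (2,5): code 1100 → (2.613,6.000)–(2.362,5.000)
cell (2,6): code 1100 → (2.045,7.000)–(2.613,6.000)
cell (2,7): code 1110 → (2.000,7.028)–(2.045,7.000)
cell (2,8): code 1001 → (3.000,8.145)–(2.000,8.728)
cell (3,1): code 0100 → (3.242,2.000)–(4.000,1.936)
cell (3,2): code 1110 → (3.000,2.022)–(3.242,2.000)
cell (3,8): code 1001 → (4.000,8.143)–(3.000,8.145)
cell (4,1): code 0010 → (4.000,1.936)–(4.119,2.000)
cell (4,2): code 0111 → (4.119,2.000)–(5.000,2.696)
cell (4,7): code 1011 → (5.000,7.753)–(4.488,8.000)
cell (4,8): code 0001 → (4.488,8.000)–(4.000,8.143)
cell (5,2): code 0010 → (5.000,2.696)–(5.201,3.000)
cell (5,3): code 0011 → (5.201,3.000)–(5.361,4.000)
cell (5,4): code 0011 → (5.361,4.000)–(5.302,5.000)
cell (5,5): code 0011 → (5.302,5.000)–(5.413,6.000)
cell (5,6): code 0011 → (5.413,6.000)–(5.441,7.000)
cell (5,7): code 0001 → (5.441,7.000)–(5.000,7.753)
total: 26 segments, chained into 1 closed loop(s), length Σ = 19.548815

segments=26 loops=1 length=19.549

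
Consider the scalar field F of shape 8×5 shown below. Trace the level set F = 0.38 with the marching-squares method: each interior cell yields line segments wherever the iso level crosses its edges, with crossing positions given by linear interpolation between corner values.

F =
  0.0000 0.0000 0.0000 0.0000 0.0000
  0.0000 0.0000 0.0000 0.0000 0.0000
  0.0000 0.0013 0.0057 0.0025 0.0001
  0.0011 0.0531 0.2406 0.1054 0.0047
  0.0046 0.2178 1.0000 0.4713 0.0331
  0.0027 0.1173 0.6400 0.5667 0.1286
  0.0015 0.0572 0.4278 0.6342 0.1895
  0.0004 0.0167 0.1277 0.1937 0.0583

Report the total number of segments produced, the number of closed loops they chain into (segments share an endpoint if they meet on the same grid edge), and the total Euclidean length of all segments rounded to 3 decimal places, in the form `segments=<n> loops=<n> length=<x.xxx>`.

cell (3,1): code 0100 → (3.184,2.000)–(4.000,1.207)
cell (3,2): code 1100 → (3.750,3.000)–(3.184,2.000)
cell (3,3): code 1000 → (4.000,3.208)–(3.750,3.000)
cell (4,1): code 0110 → (4.000,1.207)–(5.000,1.503)
cell (4,3): code 1001 → (5.000,3.426)–(4.000,3.208)
cell (5,1): code 0110 → (5.000,1.503)–(6.000,1.871)
cell (5,3): code 1001 → (6.000,3.572)–(5.000,3.426)
cell (6,1): code 0010 → (6.000,1.871)–(6.159,2.000)
cell (6,2): code 0011 → (6.159,2.000)–(6.577,3.000)
cell (6,3): code 0001 → (6.577,3.000)–(6.000,3.572)
total: 10 segments, chained into 1 closed loop(s), length Σ = 8.855826

segments=10 loops=1 length=8.856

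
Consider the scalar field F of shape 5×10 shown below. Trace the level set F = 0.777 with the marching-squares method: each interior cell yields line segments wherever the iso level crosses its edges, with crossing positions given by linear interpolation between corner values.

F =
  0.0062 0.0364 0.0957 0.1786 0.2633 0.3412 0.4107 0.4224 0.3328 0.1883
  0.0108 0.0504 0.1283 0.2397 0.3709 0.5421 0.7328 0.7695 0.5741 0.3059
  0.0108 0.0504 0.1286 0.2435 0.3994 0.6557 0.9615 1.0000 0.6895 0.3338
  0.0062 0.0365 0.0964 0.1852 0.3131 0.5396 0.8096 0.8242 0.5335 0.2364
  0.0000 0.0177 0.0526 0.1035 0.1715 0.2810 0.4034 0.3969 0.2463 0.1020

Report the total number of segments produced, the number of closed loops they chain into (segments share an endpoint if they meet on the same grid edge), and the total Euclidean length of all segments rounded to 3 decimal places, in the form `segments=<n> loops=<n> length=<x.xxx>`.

segments=8 loops=1 length=6.821

cell (1,5): code 0100 → (1.193,6.000)–(2.000,5.397)
cell (1,6): code 1100 → (1.033,7.000)–(1.193,6.000)
cell (1,7): code 1000 → (2.000,7.718)–(1.033,7.000)
cell (2,5): code 0110 → (2.000,5.397)–(3.000,5.879)
cell (2,7): code 1001 → (3.000,7.162)–(2.000,7.718)
cell (3,5): code 0010 → (3.000,5.879)–(3.080,6.000)
cell (3,6): code 0011 → (3.080,6.000)–(3.110,7.000)
cell (3,7): code 0001 → (3.110,7.000)–(3.000,7.162)
total: 8 segments, chained into 1 closed loop(s), length Σ = 6.821392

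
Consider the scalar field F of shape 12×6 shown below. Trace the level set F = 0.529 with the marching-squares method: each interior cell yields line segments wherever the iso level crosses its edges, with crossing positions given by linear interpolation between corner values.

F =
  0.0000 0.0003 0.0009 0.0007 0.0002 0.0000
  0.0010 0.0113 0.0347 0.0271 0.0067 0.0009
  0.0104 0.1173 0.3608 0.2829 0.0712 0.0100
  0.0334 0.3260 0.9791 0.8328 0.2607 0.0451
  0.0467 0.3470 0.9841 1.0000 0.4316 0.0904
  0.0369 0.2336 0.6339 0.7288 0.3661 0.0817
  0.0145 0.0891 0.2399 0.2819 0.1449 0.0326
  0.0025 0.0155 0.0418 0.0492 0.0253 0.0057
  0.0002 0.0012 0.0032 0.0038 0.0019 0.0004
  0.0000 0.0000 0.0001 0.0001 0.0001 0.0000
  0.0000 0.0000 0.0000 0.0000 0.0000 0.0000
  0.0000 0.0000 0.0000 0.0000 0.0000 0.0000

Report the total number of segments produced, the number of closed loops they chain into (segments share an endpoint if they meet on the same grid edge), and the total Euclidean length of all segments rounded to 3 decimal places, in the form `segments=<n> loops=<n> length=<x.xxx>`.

segments=10 loops=1 length=9.062

cell (2,1): code 0100 → (2.272,2.000)–(3.000,1.311)
cell (2,2): code 1100 → (2.448,3.000)–(2.272,2.000)
cell (2,3): code 1000 → (3.000,3.531)–(2.448,3.000)
cell (3,1): code 0110 → (3.000,1.311)–(4.000,1.286)
cell (3,3): code 1001 → (4.000,3.829)–(3.000,3.531)
cell (4,1): code 0110 → (4.000,1.286)–(5.000,1.738)
cell (4,3): code 1001 → (5.000,3.551)–(4.000,3.829)
cell (5,1): code 0010 → (5.000,1.738)–(5.266,2.000)
cell (5,2): code 0011 → (5.266,2.000)–(5.447,3.000)
cell (5,3): code 0001 → (5.447,3.000)–(5.000,3.551)
total: 10 segments, chained into 1 closed loop(s), length Σ = 9.062324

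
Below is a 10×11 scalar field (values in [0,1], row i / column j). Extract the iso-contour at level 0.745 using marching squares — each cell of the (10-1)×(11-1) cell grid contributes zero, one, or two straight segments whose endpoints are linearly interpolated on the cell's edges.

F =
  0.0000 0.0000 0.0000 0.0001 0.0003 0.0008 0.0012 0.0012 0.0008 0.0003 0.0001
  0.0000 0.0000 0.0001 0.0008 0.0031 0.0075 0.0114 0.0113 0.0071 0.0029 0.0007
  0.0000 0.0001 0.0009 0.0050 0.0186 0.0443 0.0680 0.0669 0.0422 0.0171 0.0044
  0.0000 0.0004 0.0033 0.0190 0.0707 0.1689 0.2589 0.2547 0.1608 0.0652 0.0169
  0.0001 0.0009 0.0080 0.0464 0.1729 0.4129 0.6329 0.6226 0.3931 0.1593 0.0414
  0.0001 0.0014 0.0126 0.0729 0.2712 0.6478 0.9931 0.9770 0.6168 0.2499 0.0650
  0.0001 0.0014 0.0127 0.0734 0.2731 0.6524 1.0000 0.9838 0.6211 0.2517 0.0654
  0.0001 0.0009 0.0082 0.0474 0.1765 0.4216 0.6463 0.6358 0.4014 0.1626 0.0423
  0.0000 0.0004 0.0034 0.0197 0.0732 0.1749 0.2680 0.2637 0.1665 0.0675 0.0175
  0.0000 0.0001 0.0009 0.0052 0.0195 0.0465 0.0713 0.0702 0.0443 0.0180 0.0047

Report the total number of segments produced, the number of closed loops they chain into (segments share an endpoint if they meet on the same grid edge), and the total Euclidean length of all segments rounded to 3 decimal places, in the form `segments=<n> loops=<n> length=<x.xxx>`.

cell (4,5): code 0100 → (4.311,6.000)–(5.000,5.281)
cell (4,6): code 1100 → (4.345,7.000)–(4.311,6.000)
cell (4,7): code 1000 → (5.000,7.644)–(4.345,7.000)
cell (5,5): code 0110 → (5.000,5.281)–(6.000,5.266)
cell (5,7): code 1001 → (6.000,7.658)–(5.000,7.644)
cell (6,5): code 0010 → (6.000,5.266)–(6.721,6.000)
cell (6,6): code 0011 → (6.721,6.000)–(6.686,7.000)
cell (6,7): code 0001 → (6.686,7.000)–(6.000,7.658)
total: 8 segments, chained into 1 closed loop(s), length Σ = 7.894632

segments=8 loops=1 length=7.895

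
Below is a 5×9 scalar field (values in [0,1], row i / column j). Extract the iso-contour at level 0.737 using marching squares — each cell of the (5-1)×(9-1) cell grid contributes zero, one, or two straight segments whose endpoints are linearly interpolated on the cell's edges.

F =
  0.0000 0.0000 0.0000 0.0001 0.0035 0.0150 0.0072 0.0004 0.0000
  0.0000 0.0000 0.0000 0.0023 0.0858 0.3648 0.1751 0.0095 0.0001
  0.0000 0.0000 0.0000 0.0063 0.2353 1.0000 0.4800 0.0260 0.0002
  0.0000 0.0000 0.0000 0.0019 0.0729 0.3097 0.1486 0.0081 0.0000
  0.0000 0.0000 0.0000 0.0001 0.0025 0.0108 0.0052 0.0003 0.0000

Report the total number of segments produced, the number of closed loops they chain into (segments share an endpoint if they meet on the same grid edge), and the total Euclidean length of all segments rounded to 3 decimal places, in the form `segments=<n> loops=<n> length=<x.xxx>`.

segments=4 loops=1 length=2.338

cell (1,4): code 0100 → (1.586,5.000)–(2.000,4.656)
cell (1,5): code 1000 → (2.000,5.506)–(1.586,5.000)
cell (2,4): code 0010 → (2.000,4.656)–(2.381,5.000)
cell (2,5): code 0001 → (2.381,5.000)–(2.000,5.506)
total: 4 segments, chained into 1 closed loop(s), length Σ = 2.338363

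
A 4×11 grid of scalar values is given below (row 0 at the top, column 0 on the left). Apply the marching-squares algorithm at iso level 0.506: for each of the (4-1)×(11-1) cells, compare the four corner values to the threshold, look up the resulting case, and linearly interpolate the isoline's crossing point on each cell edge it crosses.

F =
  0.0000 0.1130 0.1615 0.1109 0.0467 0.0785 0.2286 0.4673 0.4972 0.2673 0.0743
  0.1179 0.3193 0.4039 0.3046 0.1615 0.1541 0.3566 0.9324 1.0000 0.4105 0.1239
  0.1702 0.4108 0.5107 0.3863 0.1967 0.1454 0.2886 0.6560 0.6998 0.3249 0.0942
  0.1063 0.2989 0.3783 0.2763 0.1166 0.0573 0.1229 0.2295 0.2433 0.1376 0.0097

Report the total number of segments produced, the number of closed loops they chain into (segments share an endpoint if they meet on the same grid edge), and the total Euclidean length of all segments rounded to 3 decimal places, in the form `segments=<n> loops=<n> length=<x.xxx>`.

segments=12 loops=2 length=8.020

cell (0,6): code 0100 → (0.083,7.000)–(1.000,6.259)
cell (0,7): code 1100 → (0.018,8.000)–(0.083,7.000)
cell (0,8): code 1000 → (1.000,8.838)–(0.018,8.000)
cell (1,1): code 0100 → (1.956,2.000)–(2.000,1.953)
cell (1,2): code 1000 → (2.000,2.038)–(1.956,2.000)
cell (1,6): code 0110 → (1.000,6.259)–(2.000,6.592)
cell (1,8): code 1001 → (2.000,8.517)–(1.000,8.838)
cell (2,1): code 0010 → (2.000,1.953)–(2.035,2.000)
cell (2,2): code 0001 → (2.035,2.000)–(2.000,2.038)
cell (2,6): code 0010 → (2.000,6.592)–(2.352,7.000)
cell (2,7): code 0011 → (2.352,7.000)–(2.425,8.000)
cell (2,8): code 0001 → (2.425,8.000)–(2.000,8.517)
total: 12 segments, chained into 2 closed loop(s), length Σ = 8.019676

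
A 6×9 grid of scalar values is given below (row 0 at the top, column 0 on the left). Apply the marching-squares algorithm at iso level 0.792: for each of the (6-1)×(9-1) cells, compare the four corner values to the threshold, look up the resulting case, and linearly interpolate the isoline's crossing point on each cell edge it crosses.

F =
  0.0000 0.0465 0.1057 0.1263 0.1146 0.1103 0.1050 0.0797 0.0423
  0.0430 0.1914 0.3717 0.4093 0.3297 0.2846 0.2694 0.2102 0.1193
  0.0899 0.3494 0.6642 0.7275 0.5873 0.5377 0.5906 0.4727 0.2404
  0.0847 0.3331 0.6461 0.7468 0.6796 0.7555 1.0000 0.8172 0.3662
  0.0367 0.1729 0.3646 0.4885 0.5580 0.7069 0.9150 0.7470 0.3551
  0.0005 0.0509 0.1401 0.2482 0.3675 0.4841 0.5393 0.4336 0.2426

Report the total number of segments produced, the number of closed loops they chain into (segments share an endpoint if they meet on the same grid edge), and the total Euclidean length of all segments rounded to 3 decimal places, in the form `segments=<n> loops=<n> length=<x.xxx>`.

segments=8 loops=1 length=5.742

cell (2,5): code 0100 → (2.492,6.000)–(3.000,5.149)
cell (2,6): code 1100 → (2.927,7.000)–(2.492,6.000)
cell (2,7): code 1000 → (3.000,7.056)–(2.927,7.000)
cell (3,5): code 0110 → (3.000,5.149)–(4.000,5.409)
cell (3,6): code 1011 → (4.000,6.732)–(3.359,7.000)
cell (3,7): code 0001 → (3.359,7.000)–(3.000,7.056)
cell (4,5): code 0010 → (4.000,5.409)–(4.327,6.000)
cell (4,6): code 0001 → (4.327,6.000)–(4.000,6.732)
total: 8 segments, chained into 1 closed loop(s), length Σ = 5.742288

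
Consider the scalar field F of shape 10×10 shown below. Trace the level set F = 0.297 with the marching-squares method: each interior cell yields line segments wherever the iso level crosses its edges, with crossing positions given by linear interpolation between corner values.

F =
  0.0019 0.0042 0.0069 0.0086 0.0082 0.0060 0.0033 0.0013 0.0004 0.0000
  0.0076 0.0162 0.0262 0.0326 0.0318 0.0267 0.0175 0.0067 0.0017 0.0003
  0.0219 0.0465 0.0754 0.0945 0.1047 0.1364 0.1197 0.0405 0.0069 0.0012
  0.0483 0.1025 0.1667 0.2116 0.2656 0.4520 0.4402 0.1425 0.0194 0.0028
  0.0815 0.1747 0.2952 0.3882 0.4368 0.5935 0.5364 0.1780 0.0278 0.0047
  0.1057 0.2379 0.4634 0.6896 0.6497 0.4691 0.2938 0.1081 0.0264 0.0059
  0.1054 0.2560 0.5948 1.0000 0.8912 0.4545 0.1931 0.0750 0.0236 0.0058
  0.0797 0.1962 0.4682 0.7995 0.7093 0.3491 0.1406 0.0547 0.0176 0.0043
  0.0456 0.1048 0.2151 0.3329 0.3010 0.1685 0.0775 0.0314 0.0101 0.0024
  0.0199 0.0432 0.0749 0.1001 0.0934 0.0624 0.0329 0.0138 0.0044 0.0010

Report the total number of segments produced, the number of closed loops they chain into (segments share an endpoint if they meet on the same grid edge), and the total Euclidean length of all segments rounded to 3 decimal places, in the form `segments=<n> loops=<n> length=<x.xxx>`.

segments=22 loops=1 length=17.345

cell (2,4): code 0100 → (2.509,5.000)–(3.000,4.168)
cell (2,5): code 1100 → (2.553,6.000)–(2.509,5.000)
cell (2,6): code 1000 → (3.000,6.481)–(2.553,6.000)
cell (3,2): code 0100 → (3.484,3.000)–(4.000,2.019)
cell (3,3): code 1100 → (3.183,4.000)–(3.484,3.000)
cell (3,4): code 1110 → (3.000,4.168)–(3.183,4.000)
cell (3,6): code 1001 → (4.000,6.668)–(3.000,6.481)
cell (4,1): code 0100 → (4.011,2.000)–(5.000,1.262)
cell (4,2): code 1110 → (4.000,2.019)–(4.011,2.000)
cell (4,5): code 1011 → (5.000,5.982)–(4.987,6.000)
cell (4,6): code 0001 → (4.987,6.000)–(4.000,6.668)
cell (5,1): code 0110 → (5.000,1.262)–(6.000,1.121)
cell (5,5): code 1001 → (6.000,5.603)–(5.000,5.982)
cell (6,1): code 0110 → (6.000,1.121)–(7.000,1.371)
cell (6,5): code 1001 → (7.000,5.250)–(6.000,5.603)
cell (7,1): code 0010 → (7.000,1.371)–(7.676,2.000)
cell (7,2): code 0111 → (7.676,2.000)–(8.000,2.695)
cell (7,4): code 1011 → (8.000,4.030)–(7.288,5.000)
cell (7,5): code 0001 → (7.288,5.000)–(7.000,5.250)
cell (8,2): code 0010 → (8.000,2.695)–(8.154,3.000)
cell (8,3): code 0011 → (8.154,3.000)–(8.019,4.000)
cell (8,4): code 0001 → (8.019,4.000)–(8.000,4.030)
total: 22 segments, chained into 1 closed loop(s), length Σ = 17.344600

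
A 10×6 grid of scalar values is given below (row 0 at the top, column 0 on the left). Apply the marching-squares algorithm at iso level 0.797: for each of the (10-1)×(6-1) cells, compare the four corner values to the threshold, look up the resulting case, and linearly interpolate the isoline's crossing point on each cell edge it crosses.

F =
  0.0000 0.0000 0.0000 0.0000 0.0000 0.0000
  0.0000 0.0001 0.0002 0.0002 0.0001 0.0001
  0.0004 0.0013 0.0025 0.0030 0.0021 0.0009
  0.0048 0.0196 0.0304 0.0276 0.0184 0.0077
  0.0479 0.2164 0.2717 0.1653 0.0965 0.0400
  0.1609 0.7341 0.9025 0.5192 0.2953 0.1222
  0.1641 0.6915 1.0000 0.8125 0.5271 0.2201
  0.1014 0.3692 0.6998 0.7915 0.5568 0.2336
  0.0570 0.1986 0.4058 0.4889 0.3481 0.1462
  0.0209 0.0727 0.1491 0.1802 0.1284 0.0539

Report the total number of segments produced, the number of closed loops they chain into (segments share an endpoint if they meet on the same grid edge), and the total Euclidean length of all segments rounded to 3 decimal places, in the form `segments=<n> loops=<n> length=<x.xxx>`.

cell (4,1): code 0100 → (4.833,2.000)–(5.000,1.374)
cell (4,2): code 1000 → (5.000,2.275)–(4.833,2.000)
cell (5,1): code 0110 → (5.000,1.374)–(6.000,1.342)
cell (5,2): code 1101 → (5.947,3.000)–(5.000,2.275)
cell (5,3): code 1000 → (6.000,3.054)–(5.947,3.000)
cell (6,1): code 0010 → (6.000,1.342)–(6.676,2.000)
cell (6,2): code 0011 → (6.676,2.000)–(6.738,3.000)
cell (6,3): code 0001 → (6.738,3.000)–(6.000,3.054)
total: 8 segments, chained into 1 closed loop(s), length Σ = 5.924945

segments=8 loops=1 length=5.925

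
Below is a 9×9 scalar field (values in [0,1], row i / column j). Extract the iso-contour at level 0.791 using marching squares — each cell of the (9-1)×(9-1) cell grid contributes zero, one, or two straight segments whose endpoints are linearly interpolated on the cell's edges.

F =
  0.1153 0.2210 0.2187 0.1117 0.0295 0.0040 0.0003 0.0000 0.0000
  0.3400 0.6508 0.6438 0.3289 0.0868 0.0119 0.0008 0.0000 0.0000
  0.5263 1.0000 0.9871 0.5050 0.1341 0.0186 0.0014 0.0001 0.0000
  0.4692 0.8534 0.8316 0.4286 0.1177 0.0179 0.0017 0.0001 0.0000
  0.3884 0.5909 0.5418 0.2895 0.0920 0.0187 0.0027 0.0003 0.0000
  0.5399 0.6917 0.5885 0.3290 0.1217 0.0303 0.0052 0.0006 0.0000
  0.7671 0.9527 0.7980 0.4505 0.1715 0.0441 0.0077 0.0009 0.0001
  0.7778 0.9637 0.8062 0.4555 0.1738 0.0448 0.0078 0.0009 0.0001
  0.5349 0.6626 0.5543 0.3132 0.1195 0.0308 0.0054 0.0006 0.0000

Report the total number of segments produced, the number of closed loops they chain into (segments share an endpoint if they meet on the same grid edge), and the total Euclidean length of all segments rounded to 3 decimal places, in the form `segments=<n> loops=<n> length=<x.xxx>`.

cell (1,0): code 0100 → (1.401,1.000)–(2.000,0.559)
cell (1,1): code 1100 → (1.429,2.000)–(1.401,1.000)
cell (1,2): code 1000 → (2.000,2.407)–(1.429,2.000)
cell (2,0): code 0110 → (2.000,0.559)–(3.000,0.838)
cell (2,2): code 1001 → (3.000,2.101)–(2.000,2.407)
cell (3,0): code 0010 → (3.000,0.838)–(3.238,1.000)
cell (3,1): code 0011 → (3.238,1.000)–(3.140,2.000)
cell (3,2): code 0001 → (3.140,2.000)–(3.000,2.101)
cell (5,0): code 0100 → (5.380,1.000)–(6.000,0.129)
cell (5,1): code 1100 → (5.967,2.000)–(5.380,1.000)
cell (5,2): code 1000 → (6.000,2.020)–(5.967,2.000)
cell (6,0): code 0110 → (6.000,0.129)–(7.000,0.071)
cell (6,2): code 1001 → (7.000,2.043)–(6.000,2.020)
cell (7,0): code 0010 → (7.000,0.071)–(7.574,1.000)
cell (7,1): code 0011 → (7.574,1.000)–(7.060,2.000)
cell (7,2): code 0001 → (7.060,2.000)–(7.000,2.043)
total: 16 segments, chained into 2 closed loop(s), length Σ = 12.553512

segments=16 loops=2 length=12.554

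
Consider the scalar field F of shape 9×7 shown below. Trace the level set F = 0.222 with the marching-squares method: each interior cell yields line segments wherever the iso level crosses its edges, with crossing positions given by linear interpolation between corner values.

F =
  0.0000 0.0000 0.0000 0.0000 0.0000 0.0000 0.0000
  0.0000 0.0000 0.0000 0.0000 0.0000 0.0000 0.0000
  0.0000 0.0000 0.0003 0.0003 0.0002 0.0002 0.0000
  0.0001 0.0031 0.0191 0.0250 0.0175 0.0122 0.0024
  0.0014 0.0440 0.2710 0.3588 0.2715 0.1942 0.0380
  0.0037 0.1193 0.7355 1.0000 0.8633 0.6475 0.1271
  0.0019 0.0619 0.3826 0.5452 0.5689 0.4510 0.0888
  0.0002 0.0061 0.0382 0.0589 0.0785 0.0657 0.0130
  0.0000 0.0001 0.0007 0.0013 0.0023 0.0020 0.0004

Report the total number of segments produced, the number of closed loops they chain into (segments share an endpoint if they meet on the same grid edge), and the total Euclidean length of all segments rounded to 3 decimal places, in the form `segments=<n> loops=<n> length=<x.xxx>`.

segments=14 loops=1 length=12.440

cell (3,1): code 0100 → (3.805,2.000)–(4.000,1.784)
cell (3,2): code 1100 → (3.590,3.000)–(3.805,2.000)
cell (3,3): code 1100 → (3.805,4.000)–(3.590,3.000)
cell (3,4): code 1000 → (4.000,4.640)–(3.805,4.000)
cell (4,1): code 0110 → (4.000,1.784)–(5.000,1.167)
cell (4,4): code 1101 → (4.061,5.000)–(4.000,4.640)
cell (4,5): code 1000 → (5.000,5.818)–(4.061,5.000)
cell (5,1): code 0110 → (5.000,1.167)–(6.000,1.499)
cell (5,5): code 1001 → (6.000,5.632)–(5.000,5.818)
cell (6,1): code 0010 → (6.000,1.499)–(6.466,2.000)
cell (6,2): code 0011 → (6.466,2.000)–(6.665,3.000)
cell (6,3): code 0011 → (6.665,3.000)–(6.707,4.000)
cell (6,4): code 0011 → (6.707,4.000)–(6.594,5.000)
cell (6,5): code 0001 → (6.594,5.000)–(6.000,5.632)
total: 14 segments, chained into 1 closed loop(s), length Σ = 12.440300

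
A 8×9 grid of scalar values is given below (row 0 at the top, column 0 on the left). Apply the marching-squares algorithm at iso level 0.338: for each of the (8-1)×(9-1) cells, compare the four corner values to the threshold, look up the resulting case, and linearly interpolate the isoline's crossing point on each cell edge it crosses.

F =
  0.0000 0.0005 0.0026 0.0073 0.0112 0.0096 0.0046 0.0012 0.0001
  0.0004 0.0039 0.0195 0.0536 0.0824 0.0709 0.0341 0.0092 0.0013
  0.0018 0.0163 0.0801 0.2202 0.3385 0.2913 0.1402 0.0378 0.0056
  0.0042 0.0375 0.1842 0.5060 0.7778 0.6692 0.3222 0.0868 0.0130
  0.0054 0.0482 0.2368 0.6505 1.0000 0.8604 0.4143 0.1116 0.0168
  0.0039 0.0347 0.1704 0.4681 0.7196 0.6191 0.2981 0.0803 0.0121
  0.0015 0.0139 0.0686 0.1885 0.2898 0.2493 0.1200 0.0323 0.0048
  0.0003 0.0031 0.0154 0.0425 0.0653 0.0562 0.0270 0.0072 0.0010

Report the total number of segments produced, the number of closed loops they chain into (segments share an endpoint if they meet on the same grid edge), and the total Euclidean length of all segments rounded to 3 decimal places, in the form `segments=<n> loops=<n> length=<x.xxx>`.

cell (1,3): code 0100 → (1.998,4.000)–(2.000,3.996)
cell (1,4): code 1000 → (2.000,4.011)–(1.998,4.000)
cell (2,2): code 0100 → (2.412,3.000)–(3.000,2.478)
cell (2,3): code 1110 → (2.000,3.996)–(2.412,3.000)
cell (2,4): code 1101 → (2.124,5.000)–(2.000,4.011)
cell (2,5): code 1000 → (3.000,5.954)–(2.124,5.000)
cell (3,2): code 0110 → (3.000,2.478)–(4.000,2.245)
cell (3,5): code 1101 → (3.172,6.000)–(3.000,5.954)
cell (3,6): code 1000 → (4.000,6.252)–(3.172,6.000)
cell (4,2): code 0110 → (4.000,2.245)–(5.000,2.563)
cell (4,5): code 1011 → (5.000,5.876)–(4.657,6.000)
cell (4,6): code 0001 → (4.657,6.000)–(4.000,6.252)
cell (5,2): code 0010 → (5.000,2.563)–(5.465,3.000)
cell (5,3): code 0011 → (5.465,3.000)–(5.888,4.000)
cell (5,4): code 0011 → (5.888,4.000)–(5.760,5.000)
cell (5,5): code 0001 → (5.760,5.000)–(5.000,5.876)
total: 16 segments, chained into 1 closed loop(s), length Σ = 12.252180

segments=16 loops=1 length=12.252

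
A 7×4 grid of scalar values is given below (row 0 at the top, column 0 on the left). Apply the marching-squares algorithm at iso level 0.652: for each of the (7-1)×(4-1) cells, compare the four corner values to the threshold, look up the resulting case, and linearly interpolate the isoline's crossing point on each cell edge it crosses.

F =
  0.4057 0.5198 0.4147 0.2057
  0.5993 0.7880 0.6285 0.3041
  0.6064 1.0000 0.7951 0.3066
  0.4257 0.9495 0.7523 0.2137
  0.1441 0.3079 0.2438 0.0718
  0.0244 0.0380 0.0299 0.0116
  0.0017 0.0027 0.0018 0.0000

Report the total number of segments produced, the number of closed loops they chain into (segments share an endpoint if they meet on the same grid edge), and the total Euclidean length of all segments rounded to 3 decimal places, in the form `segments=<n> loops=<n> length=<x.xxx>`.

cell (0,0): code 0100 → (0.493,1.000)–(1.000,0.279)
cell (0,1): code 1000 → (1.000,1.853)–(0.493,1.000)
cell (1,0): code 0110 → (1.000,0.279)–(2.000,0.116)
cell (1,1): code 1101 → (1.141,2.000)–(1.000,1.853)
cell (1,2): code 1000 → (2.000,2.293)–(1.141,2.000)
cell (2,0): code 0110 → (2.000,0.116)–(3.000,0.432)
cell (2,2): code 1001 → (3.000,2.186)–(2.000,2.293)
cell (3,0): code 0010 → (3.000,0.432)–(3.464,1.000)
cell (3,1): code 0011 → (3.464,1.000)–(3.197,2.000)
cell (3,2): code 0001 → (3.197,2.000)–(3.000,2.186)
total: 10 segments, chained into 1 closed loop(s), length Σ = 8.091877

segments=10 loops=1 length=8.092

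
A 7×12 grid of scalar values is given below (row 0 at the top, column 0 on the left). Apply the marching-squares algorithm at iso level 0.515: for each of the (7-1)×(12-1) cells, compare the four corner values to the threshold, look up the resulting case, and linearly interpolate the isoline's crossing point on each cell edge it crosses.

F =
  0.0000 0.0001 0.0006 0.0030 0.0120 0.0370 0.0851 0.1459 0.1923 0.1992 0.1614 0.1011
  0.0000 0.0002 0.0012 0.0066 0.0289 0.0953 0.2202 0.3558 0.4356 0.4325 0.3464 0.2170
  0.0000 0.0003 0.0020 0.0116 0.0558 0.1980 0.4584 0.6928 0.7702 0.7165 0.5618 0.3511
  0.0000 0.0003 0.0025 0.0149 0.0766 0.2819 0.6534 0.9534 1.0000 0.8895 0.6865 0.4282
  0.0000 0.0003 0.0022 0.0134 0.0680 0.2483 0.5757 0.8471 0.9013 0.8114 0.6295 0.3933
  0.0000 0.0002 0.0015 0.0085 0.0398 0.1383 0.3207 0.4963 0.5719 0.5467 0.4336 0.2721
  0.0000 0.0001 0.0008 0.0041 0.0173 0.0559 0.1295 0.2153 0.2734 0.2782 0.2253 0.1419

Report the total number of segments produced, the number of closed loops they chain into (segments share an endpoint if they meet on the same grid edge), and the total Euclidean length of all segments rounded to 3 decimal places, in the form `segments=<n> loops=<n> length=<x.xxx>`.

cell (1,6): code 0100 → (1.472,7.000)–(2.000,6.241)
cell (1,7): code 1100 → (1.237,8.000)–(1.472,7.000)
cell (1,8): code 1100 → (1.290,9.000)–(1.237,8.000)
cell (1,9): code 1100 → (1.783,10.000)–(1.290,9.000)
cell (1,10): code 1000 → (2.000,10.222)–(1.783,10.000)
cell (2,5): code 0100 → (2.290,6.000)–(3.000,5.627)
cell (2,6): code 1110 → (2.000,6.241)–(2.290,6.000)
cell (2,10): code 1001 → (3.000,10.664)–(2.000,10.222)
cell (3,5): code 0110 → (3.000,5.627)–(4.000,5.815)
cell (3,10): code 1001 → (4.000,10.485)–(3.000,10.664)
cell (4,5): code 0010 → (4.000,5.815)–(4.238,6.000)
cell (4,6): code 0011 → (4.238,6.000)–(4.947,7.000)
cell (4,7): code 0111 → (4.947,7.000)–(5.000,7.247)
cell (4,9): code 1011 → (5.000,9.280)–(4.584,10.000)
cell (4,10): code 0001 → (4.584,10.000)–(4.000,10.485)
cell (5,7): code 0010 → (5.000,7.247)–(5.191,8.000)
cell (5,8): code 0011 → (5.191,8.000)–(5.118,9.000)
cell (5,9): code 0001 → (5.118,9.000)–(5.000,9.280)
total: 18 segments, chained into 1 closed loop(s), length Σ = 14.137610

segments=18 loops=1 length=14.138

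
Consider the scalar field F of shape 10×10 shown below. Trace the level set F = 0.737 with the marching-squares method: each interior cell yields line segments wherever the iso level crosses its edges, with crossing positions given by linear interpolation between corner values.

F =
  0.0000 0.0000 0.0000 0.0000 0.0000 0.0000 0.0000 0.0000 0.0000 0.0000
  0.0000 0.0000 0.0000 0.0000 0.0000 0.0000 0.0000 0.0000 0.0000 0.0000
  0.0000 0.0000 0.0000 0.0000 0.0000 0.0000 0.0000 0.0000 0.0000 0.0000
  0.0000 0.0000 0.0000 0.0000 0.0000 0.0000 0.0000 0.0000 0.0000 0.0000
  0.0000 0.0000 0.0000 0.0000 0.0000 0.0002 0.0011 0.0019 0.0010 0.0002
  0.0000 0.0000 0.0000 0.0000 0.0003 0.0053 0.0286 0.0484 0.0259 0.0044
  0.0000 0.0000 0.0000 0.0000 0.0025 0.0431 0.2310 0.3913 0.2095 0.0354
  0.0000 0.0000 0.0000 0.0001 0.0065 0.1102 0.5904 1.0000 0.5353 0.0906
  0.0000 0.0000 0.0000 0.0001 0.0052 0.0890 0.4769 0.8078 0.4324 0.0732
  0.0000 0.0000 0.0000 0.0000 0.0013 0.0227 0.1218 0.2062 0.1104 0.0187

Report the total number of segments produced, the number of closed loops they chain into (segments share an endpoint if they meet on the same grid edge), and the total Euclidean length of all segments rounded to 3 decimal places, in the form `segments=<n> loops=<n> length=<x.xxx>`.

segments=6 loops=1 length=4.109

cell (6,6): code 0100 → (6.568,7.000)–(7.000,6.358)
cell (6,7): code 1000 → (7.000,7.566)–(6.568,7.000)
cell (7,6): code 0110 → (7.000,6.358)–(8.000,6.786)
cell (7,7): code 1001 → (8.000,7.189)–(7.000,7.566)
cell (8,6): code 0010 → (8.000,6.786)–(8.118,7.000)
cell (8,7): code 0001 → (8.118,7.000)–(8.000,7.189)
total: 6 segments, chained into 1 closed loop(s), length Σ = 4.109079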